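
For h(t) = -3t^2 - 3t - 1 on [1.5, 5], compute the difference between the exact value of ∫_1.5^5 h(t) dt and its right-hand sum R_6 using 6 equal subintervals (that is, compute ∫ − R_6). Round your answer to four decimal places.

Exact integral: ∫_1.5^5 h(t) dt = -159.25.
R_6 ≈ -182.814236.
Error ≈ -159.25 − (-182.814236) ≈ 23.5642.

23.5642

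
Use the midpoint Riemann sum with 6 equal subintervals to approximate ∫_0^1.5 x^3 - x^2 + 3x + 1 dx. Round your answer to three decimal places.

5.006

Δx = (1.5 − 0)/6 = 0.25.
Midpoints: 0.125, 0.375, 0.625, 0.875, 1.125, 1.375.
f(0.125) = 697/512, f(0.375) = 1043/512, f(0.625) = 1397/512, f(0.875) = 1807/512, f(1.125) = 2321/512, f(1.375) = 2987/512.
Sum = Δx · [f(0.125) + f(0.375) + f(0.625) + ...].
Sum ≈ 5.006.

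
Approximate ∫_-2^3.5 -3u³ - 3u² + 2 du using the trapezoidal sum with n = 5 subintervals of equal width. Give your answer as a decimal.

-151.23625

Δu = (3.5 − (-2))/5 = 1.1.
f(-2) = 14, f(-0.9) = 1.757, f(0.2) = 1.856, f(1.3) = -9.661, f(2.4) = -56.752, f(3.5) = -163.375.
T_5 = (Δu/2)·[f(u_0) + 2f(u_1) + ... + 2f(u_{4}) + f(u_5)].
Sum = -151.23625.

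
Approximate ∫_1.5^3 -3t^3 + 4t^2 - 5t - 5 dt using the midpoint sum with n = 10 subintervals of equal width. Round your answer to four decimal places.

-49.7824

Δt = (3 − 1.5)/10 = 0.15.
Midpoints: 1.575, 1.725, 1.875, 2.025, 2.175, 2.325, 2.475, 2.625, 2.775, 2.925.
f(1.575) = -939101/64000, f(1.725) = -1095767/64000, f(1.875) = -10285/512, f(2.025) = -1512563/64000, f(2.175) = -1780469/64000, f(2.325) = -2093231/64000, f(2.475) = -2454737/64000, f(2.625) = -22951/512, f(2.775) = -3339533/64000, f(2.925) = -3870599/64000.
Sum = Δt · [f(1.575) + f(1.725) + f(1.875) + ...].
Sum ≈ -49.7824.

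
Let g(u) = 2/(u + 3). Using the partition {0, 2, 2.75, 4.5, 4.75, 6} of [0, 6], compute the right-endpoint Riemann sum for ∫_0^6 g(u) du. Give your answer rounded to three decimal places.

Subinterval widths: 2, 0.75, 1.75, 0.25, 1.25.
Right endpoints: 2, 2.75, 4.5, 4.75, 6.
g(2) = 0.4, g(2.75) = 8/23, g(4.5) = 4/15, g(4.75) = 8/31, g(6) = 2/9.
Sum = Σ Δu_i · g(u_i).
Sum ≈ 1.870.

1.870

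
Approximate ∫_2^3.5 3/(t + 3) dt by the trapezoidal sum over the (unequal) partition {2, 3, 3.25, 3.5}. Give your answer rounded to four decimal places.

Subinterval widths: 1, 0.25, 0.25.
f(2) = 0.6, f(3) = 0.5, f(3.25) = 0.48, f(3.5) = 6/13.
On each subinterval the trapezoid contributes (Δt_i/2)·[f(t_{i-1}) + f(t_i)].
Sum ≈ 0.7902.

0.7902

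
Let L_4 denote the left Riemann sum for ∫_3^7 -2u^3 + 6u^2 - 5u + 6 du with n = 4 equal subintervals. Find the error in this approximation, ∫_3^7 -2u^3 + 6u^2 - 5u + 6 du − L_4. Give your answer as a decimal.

-190

Exact integral: ∫_3^7 f(u) du = -604.
L_4 = -414.
Error = -604 − (-414) = -190.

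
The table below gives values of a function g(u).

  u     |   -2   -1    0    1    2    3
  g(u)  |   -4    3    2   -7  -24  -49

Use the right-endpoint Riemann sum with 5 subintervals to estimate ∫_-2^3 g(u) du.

Δu = 1.
Sum = 1·[3 + 2 + (-7) + (-24) + (-49)] = -75.

-75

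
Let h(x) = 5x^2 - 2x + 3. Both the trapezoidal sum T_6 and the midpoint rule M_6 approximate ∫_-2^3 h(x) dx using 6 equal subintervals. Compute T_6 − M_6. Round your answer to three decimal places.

T_6 ≈ 71.22685.
M_6 ≈ 66.88657.
T_6 − M_6 ≈ 4.340.

4.340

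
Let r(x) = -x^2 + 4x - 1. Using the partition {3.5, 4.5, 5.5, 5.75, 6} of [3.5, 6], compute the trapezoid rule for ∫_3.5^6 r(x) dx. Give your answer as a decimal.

-13.046875

Subinterval widths: 1, 1, 0.25, 0.25.
r(3.5) = 0.75, r(4.5) = -3.25, r(5.5) = -9.25, r(5.75) = -11.0625, r(6) = -13.
On each subinterval the trapezoid contributes (Δx_i/2)·[r(x_{i-1}) + r(x_i)].
Sum = -13.046875.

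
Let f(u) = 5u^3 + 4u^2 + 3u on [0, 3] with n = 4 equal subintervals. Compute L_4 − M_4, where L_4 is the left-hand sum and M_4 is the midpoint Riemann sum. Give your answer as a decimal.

-56.3203125

L_4 = 90.703125.
M_4 = 147.0234375.
L_4 − M_4 = -56.3203125.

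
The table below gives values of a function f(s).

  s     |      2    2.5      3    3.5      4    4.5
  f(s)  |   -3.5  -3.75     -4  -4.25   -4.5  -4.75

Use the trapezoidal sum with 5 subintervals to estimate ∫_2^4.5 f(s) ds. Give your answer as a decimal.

-10.3125

Δs = 0.5.
T_5 = (0.5/2)·[(-3.5) + 2·(-3.75) + 2·(-4) + 2·(-4.25) + 2·(-4.5) + (-4.75)] = -10.3125.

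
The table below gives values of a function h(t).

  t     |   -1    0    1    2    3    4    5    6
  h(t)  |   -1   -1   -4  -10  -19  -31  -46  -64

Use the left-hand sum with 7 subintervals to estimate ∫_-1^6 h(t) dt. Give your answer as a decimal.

Δt = 1.
Sum = 1·[(-1) + (-1) + (-4) + (-10) + (-19) + (-31) + (-46)] = -112.

-112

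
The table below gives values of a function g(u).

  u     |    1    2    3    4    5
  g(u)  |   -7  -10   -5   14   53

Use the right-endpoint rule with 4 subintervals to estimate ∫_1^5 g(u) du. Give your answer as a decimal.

Δu = 1.
Sum = 1·[(-10) + (-5) + 14 + 53] = 52.

52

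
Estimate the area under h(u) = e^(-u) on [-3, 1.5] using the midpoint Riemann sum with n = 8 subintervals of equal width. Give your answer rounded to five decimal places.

19.60295

Δu = (1.5 − (-3))/8 = 0.5625.
Midpoints: -2.71875, -2.15625, -1.59375, -1.03125, -0.46875, 0.09375, 0.65625, 1.21875.
h(-2.71875) ≈ 15.16136, h(-2.15625) ≈ 8.63868, h(-1.59375) ≈ 4.92217, h(-1.03125) ≈ 2.80457, h(-0.46875) ≈ 1.59800, h(0.09375) ≈ 0.91051, h(0.65625) ≈ 0.51879, h(1.21875) ≈ 0.29560.
Sum = Δu · [h(-2.71875) + h(-2.15625) + h(-1.59375) + ...].
Sum ≈ 19.60295.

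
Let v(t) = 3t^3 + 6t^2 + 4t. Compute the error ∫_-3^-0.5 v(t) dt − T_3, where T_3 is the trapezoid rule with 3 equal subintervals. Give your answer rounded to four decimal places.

2.8212

Exact integral: ∫_-3^-0.5 v(t) dt = -24.453125.
T_3 ≈ -27.274306.
Error ≈ -24.453125 − (-27.274306) ≈ 2.8212.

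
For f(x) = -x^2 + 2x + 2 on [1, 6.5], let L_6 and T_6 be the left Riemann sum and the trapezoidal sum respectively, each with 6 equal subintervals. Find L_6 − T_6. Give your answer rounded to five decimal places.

13.86458

L_6 ≈ -25.8640046.
T_6 ≈ -39.7285880.
L_6 − T_6 ≈ 13.86458.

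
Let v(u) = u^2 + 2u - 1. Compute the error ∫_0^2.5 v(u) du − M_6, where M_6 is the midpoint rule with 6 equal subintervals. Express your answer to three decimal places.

0.036

Exact integral: ∫_0^2.5 v(u) du ≈ 8.95833.
M_6 ≈ 8.92216.
Error ≈ 8.95833 − 8.92216 ≈ 0.036.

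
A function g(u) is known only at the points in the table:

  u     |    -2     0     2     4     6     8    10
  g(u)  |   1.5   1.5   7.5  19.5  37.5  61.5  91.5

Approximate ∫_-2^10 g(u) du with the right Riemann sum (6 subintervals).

438

Δu = 2.
Sum = 2·[1.5 + 7.5 + 19.5 + 37.5 + 61.5 + 91.5] = 438.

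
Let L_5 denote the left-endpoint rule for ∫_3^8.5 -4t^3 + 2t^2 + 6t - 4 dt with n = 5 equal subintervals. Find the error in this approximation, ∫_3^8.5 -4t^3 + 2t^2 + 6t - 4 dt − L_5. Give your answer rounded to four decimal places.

Exact integral: ∫_3^8.5 f(t) dt ≈ -4579.895833.
L_5 = -3450.26.
Error ≈ -4579.895833 − (-3450.26) ≈ -1129.6358.

-1129.6358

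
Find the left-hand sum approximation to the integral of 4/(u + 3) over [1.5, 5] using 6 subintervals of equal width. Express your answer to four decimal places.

2.4187

Δu = (5 − 1.5)/6 = 7/12.
Left endpoints: 1.5, 25/12, 8/3, 3.25, 23/6, 53/12.
f(1.5) = 8/9, f(25/12) = 48/61, f(8/3) = 12/17, f(3.25) = 0.64, f(23/6) = 24/41, f(53/12) = 48/89.
Sum = Δu · [f(1.5) + f(25/12) + f(8/3) + ...].
Sum ≈ 2.4187.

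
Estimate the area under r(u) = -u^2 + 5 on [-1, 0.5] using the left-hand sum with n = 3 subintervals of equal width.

Δu = (0.5 − (-1))/3 = 0.5.
Left endpoints: -1, -0.5, 0.
r(-1) = 4, r(-0.5) = 4.75, r(0) = 5.
Sum = Δu · [r(-1) + r(-0.5) + r(0)].
Sum = 6.875.

6.875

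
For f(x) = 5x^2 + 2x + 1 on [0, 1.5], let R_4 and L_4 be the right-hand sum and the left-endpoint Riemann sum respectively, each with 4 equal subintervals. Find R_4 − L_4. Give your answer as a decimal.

5.34375

R_4 = 12.22265625.
L_4 = 6.87890625.
R_4 − L_4 = 5.34375.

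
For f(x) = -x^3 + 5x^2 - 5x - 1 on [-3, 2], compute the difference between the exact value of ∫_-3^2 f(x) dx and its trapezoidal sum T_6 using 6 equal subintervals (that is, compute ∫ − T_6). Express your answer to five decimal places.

Exact integral: ∫_-3^2 f(x) dx ≈ 82.0833333.
T_6 ≈ 85.8449074.
Error ≈ 82.0833333 − 85.8449074 ≈ -3.76157.

-3.76157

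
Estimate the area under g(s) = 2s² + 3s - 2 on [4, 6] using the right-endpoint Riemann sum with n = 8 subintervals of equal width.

Δs = (6 − 4)/8 = 0.25.
Right endpoints: 4.25, 4.5, 4.75, 5, 5.25, 5.5, 5.75, 6.
g(4.25) = 46.875, g(4.5) = 52, g(4.75) = 57.375, g(5) = 63, g(5.25) = 68.875, g(5.5) = 75, g(5.75) = 81.375, g(6) = 88.
Sum = Δs · [g(4.25) + g(4.5) + g(4.75) + ...].
Sum = 133.125.

133.125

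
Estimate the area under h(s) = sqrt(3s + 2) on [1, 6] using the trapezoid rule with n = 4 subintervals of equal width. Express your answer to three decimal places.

Δs = (6 − 1)/4 = 1.25.
h(1) ≈ 2.236, h(2.25) ≈ 2.958, h(3.5) ≈ 3.536, h(4.75) ≈ 4.031, h(6) ≈ 4.472.
T_4 = (Δs/2)·[h(s_0) + 2h(s_1) + 2h(s_2) + 2h(s_3) + h(s_4)].
Sum ≈ 17.349.

17.349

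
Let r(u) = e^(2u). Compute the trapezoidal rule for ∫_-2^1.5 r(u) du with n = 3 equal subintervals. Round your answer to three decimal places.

14.220

Δu = (1.5 − (-2))/3 = 7/6.
r(-2) ≈ 0.018, r(-5/6) ≈ 0.189, r(1/3) ≈ 1.948, r(1.5) ≈ 20.086.
T_3 = (Δu/2)·[r(u_0) + 2r(u_1) + 2r(u_2) + r(u_3)].
Sum ≈ 14.220.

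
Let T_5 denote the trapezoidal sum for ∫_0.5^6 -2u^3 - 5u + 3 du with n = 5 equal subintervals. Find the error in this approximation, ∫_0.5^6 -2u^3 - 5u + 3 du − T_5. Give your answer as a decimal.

Exact integral: ∫_0.5^6 f(u) du = -720.84375.
T_5 = -742.4725.
Error = -720.84375 − (-742.4725) = 21.62875.

21.62875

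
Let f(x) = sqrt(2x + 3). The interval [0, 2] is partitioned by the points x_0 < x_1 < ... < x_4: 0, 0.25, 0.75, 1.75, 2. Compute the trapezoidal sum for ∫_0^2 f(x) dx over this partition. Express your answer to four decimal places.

4.4332

Subinterval widths: 0.25, 0.5, 1, 0.25.
f(0) ≈ 1.7321, f(0.25) ≈ 1.8708, f(0.75) ≈ 2.1213, f(1.75) ≈ 2.5495, f(2) ≈ 2.6458.
On each subinterval the trapezoid contributes (Δx_i/2)·[f(x_{i-1}) + f(x_i)].
Sum ≈ 4.4332.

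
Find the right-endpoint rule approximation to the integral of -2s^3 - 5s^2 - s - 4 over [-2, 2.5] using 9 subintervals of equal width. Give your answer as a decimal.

-87

Δs = (2.5 − (-2))/9 = 0.5.
Right endpoints: -1.5, -1, -0.5, 0, 0.5, 1, 1.5, 2, 2.5.
f(-1.5) = -7, f(-1) = -6, f(-0.5) = -4.5, f(0) = -4, f(0.5) = -6, f(1) = -12, f(1.5) = -23.5, f(2) = -42, f(2.5) = -69.
Sum = Δs · [f(-1.5) + f(-1) + f(-0.5) + ...].
Sum = -87.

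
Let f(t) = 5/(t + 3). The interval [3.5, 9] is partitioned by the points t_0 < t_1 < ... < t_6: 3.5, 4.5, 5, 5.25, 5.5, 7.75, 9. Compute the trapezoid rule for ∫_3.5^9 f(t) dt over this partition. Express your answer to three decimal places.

3.080

Subinterval widths: 1, 0.5, 0.25, 0.25, 2.25, 1.25.
f(3.5) = 10/13, f(4.5) = 2/3, f(5) = 0.625, f(5.25) = 20/33, f(5.5) = 10/17, f(7.75) = 20/43, f(9) = 5/12.
On each subinterval the trapezoid contributes (Δt_i/2)·[f(t_{i-1}) + f(t_i)].
Sum ≈ 3.080.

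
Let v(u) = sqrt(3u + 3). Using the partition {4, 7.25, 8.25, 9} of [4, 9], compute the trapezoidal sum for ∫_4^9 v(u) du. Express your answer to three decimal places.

23.529

Subinterval widths: 3.25, 1, 0.75.
v(4) ≈ 3.873, v(7.25) ≈ 4.975, v(8.25) ≈ 5.268, v(9) ≈ 5.477.
On each subinterval the trapezoid contributes (Δu_i/2)·[v(u_{i-1}) + v(u_i)].
Sum ≈ 23.529.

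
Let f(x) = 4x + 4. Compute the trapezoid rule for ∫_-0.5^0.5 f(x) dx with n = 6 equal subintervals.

4

Δx = (0.5 − (-0.5))/6 = 1/6.
f(-0.5) = 2, f(-1/3) = 8/3, f(-1/6) = 10/3, f(0) = 4, f(1/6) = 14/3, f(1/3) = 16/3, f(0.5) = 6.
T_6 = (Δx/2)·[f(x_0) + 2f(x_1) + ... + 2f(x_{5}) + f(x_6)].
Sum = 4.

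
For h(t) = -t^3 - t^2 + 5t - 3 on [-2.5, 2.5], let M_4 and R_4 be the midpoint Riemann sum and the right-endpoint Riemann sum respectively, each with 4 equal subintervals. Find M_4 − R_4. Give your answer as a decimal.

M_4 = -24.765625.
R_4 = -30.625.
M_4 − R_4 = 5.859375.

5.859375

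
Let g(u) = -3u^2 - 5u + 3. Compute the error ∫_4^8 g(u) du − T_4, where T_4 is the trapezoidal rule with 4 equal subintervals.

2

Exact integral: ∫_4^8 g(u) du = -556.
T_4 = -558.
Error = -556 − (-558) = 2.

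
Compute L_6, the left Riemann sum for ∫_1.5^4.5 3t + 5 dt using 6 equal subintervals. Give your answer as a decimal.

39.75

Δt = (4.5 − 1.5)/6 = 0.5.
Left endpoints: 1.5, 2, 2.5, 3, 3.5, 4.
f(1.5) = 9.5, f(2) = 11, f(2.5) = 12.5, f(3) = 14, f(3.5) = 15.5, f(4) = 17.
Sum = Δt · [f(1.5) + f(2) + f(2.5) + ...].
Sum = 39.75.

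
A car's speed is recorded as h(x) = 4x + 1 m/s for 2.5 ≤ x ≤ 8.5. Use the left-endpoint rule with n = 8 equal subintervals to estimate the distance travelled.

Δx = (8.5 − 2.5)/8 = 0.75.
Left endpoints: 2.5, 3.25, 4, 4.75, 5.5, 6.25, 7, 7.75.
h(2.5) = 11, h(3.25) = 14, h(4) = 17, h(4.75) = 20, h(5.5) = 23, h(6.25) = 26, h(7) = 29, h(7.75) = 32.
Sum = Δx · [h(2.5) + h(3.25) + h(4) + ...].
Sum = 129.

129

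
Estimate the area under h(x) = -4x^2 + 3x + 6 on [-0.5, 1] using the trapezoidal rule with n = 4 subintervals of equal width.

Δx = (1 − (-0.5))/4 = 0.375.
h(-0.5) = 3.5, h(-0.125) = 5.5625, h(0.25) = 6.5, h(0.625) = 6.3125, h(1) = 5.
T_4 = (Δx/2)·[h(x_0) + 2h(x_1) + 2h(x_2) + 2h(x_3) + h(x_4)].
Sum = 8.484375.

8.484375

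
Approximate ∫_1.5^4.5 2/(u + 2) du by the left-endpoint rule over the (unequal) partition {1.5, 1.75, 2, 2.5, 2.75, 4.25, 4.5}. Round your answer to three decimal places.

Subinterval widths: 0.25, 0.25, 0.5, 0.25, 1.5, 0.25.
Left endpoints: 1.5, 1.75, 2, 2.5, 2.75, 4.25.
f(1.5) = 4/7, f(1.75) = 8/15, f(2) = 0.5, f(2.5) = 4/9, f(2.75) = 8/19, f(4.25) = 0.32.
Sum = Σ Δu_i · f(u_i).
Sum ≈ 1.349.

1.349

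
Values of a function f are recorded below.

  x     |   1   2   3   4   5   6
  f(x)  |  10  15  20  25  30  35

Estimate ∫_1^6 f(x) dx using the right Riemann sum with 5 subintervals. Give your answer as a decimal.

Δx = 1.
Sum = 1·[15 + 20 + 25 + 30 + 35] = 125.

125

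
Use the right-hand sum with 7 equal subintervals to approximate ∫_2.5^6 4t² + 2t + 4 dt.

Δt = (6 − 2.5)/7 = 0.5.
Right endpoints: 3, 3.5, 4, 4.5, 5, 5.5, 6.
f(3) = 46, f(3.5) = 60, f(4) = 76, f(4.5) = 94, f(5) = 114, f(5.5) = 136, f(6) = 160.
Sum = Δt · [f(3) + f(3.5) + f(4) + ...].
Sum = 343.

343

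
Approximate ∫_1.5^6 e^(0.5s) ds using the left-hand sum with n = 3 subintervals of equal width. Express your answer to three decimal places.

24.130

Δs = (6 − 1.5)/3 = 1.5.
Left endpoints: 1.5, 3, 4.5.
f(1.5) ≈ 2.117, f(3) ≈ 4.482, f(4.5) ≈ 9.488.
Sum = Δs · [f(1.5) + f(3) + f(4.5)].
Sum ≈ 24.130.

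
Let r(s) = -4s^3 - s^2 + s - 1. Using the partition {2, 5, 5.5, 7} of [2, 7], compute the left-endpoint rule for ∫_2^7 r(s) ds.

-1402.375

Subinterval widths: 3, 0.5, 1.5.
Left endpoints: 2, 5, 5.5.
r(2) = -35, r(5) = -521, r(5.5) = -691.25.
Sum = Σ Δs_i · r(s_i).
Sum = -1402.375.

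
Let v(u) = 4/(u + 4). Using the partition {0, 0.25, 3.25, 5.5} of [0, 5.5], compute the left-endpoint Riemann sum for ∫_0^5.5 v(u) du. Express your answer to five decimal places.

Subinterval widths: 0.25, 3, 2.25.
Left endpoints: 0, 0.25, 3.25.
v(0) = 1, v(0.25) = 16/17, v(3.25) = 16/29.
Sum = Σ Δu_i · v(u_i).
Sum ≈ 4.31491.

4.31491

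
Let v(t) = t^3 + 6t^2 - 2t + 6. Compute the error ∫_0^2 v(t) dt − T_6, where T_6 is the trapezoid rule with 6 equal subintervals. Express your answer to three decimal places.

Exact integral: ∫_0^2 v(t) dt = 28.
T_6 ≈ 28.33333.
Error ≈ 28 − 28.33333 ≈ -0.333.

-0.333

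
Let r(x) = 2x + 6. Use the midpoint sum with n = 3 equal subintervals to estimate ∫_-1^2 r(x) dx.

Δx = (2 − (-1))/3 = 1.
Midpoints: -0.5, 0.5, 1.5.
r(-0.5) = 5, r(0.5) = 7, r(1.5) = 9.
Sum = Δx · [r(-0.5) + r(0.5) + r(1.5)].
Sum = 21.

21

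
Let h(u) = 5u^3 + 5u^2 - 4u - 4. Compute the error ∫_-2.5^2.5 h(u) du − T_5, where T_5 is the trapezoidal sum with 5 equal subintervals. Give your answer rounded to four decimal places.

-4.1667

Exact integral: ∫_-2.5^2.5 h(u) du ≈ 32.083333.
T_5 = 36.25.
Error ≈ 32.083333 − 36.25 ≈ -4.1667.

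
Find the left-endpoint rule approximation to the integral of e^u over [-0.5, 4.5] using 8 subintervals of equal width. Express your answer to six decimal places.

64.361515

Δu = (4.5 − (-0.5))/8 = 0.625.
Left endpoints: -0.5, 0.125, 0.75, 1.375, 2, 2.625, 3.25, 3.875.
f(-0.5) ≈ 0.606531, f(0.125) ≈ 1.133148, f(0.75) ≈ 2.117000, f(1.375) ≈ 3.955077, f(2) ≈ 7.389056, f(2.625) ≈ 13.804574, f(3.25) ≈ 25.790340, f(3.875) ≈ 48.182698.
Sum = Δu · [f(-0.5) + f(0.125) + f(0.75) + ...].
Sum ≈ 64.361515.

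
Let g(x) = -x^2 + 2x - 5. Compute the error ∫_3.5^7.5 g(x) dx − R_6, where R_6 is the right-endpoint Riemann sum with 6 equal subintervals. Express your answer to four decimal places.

12.2963

Exact integral: ∫_3.5^7.5 g(x) dx ≈ -102.333333.
R_6 ≈ -114.629630.
Error ≈ -102.333333 − (-114.629630) ≈ 12.2963.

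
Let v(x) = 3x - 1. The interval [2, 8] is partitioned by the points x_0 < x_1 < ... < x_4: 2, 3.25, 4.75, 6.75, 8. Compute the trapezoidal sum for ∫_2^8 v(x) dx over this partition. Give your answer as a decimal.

84

Subinterval widths: 1.25, 1.5, 2, 1.25.
v(2) = 5, v(3.25) = 8.75, v(4.75) = 13.25, v(6.75) = 19.25, v(8) = 23.
On each subinterval the trapezoid contributes (Δx_i/2)·[v(x_{i-1}) + v(x_i)].
Sum = 84.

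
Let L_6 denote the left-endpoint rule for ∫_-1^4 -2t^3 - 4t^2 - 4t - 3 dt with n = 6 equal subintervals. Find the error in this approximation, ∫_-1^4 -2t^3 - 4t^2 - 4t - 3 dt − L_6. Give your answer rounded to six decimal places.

-79.976852

Exact integral: ∫_-1^4 f(t) dt ≈ -259.16666667.
L_6 ≈ -179.18981481.
Error ≈ -259.16666667 − (-179.18981481) ≈ -79.976852.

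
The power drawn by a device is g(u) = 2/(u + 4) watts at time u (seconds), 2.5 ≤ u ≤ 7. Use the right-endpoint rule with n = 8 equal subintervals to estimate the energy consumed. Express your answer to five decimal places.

Δu = (7 − 2.5)/8 = 0.5625.
Right endpoints: 3.0625, 3.625, 4.1875, 4.75, 5.3125, 5.875, 6.4375, 7.
g(3.0625) = 32/113, g(3.625) = 16/61, g(4.1875) = 32/131, g(4.75) = 8/35, g(5.3125) = 32/149, g(5.875) = 16/79, g(6.4375) = 32/167, g(7) = 2/11.
Sum = Δu · [g(3.0625) + g(3.625) + g(4.1875) + ...].
Sum ≈ 1.01760.

1.01760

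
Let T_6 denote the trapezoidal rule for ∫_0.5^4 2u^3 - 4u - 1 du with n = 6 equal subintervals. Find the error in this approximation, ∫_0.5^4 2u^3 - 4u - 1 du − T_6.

-2.6796875

Exact integral: ∫_0.5^4 f(u) du = 92.96875.
T_6 = 95.6484375.
Error = 92.96875 − 95.6484375 = -2.6796875.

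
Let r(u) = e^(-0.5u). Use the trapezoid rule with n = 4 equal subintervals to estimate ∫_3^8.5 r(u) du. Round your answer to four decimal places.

Δu = (8.5 − 3)/4 = 1.375.
r(3) ≈ 0.2231, r(4.375) ≈ 0.1122, r(5.75) ≈ 0.0564, r(7.125) ≈ 0.0284, r(8.5) ≈ 0.0143.
T_4 = (Δu/2)·[r(u_0) + 2r(u_1) + 2r(u_2) + 2r(u_3) + r(u_4)].
Sum ≈ 0.4341.

0.4341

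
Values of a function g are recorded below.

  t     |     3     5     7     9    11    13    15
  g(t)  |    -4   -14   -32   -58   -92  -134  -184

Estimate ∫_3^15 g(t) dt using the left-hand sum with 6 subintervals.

-668

Δt = 2.
Sum = 2·[(-4) + (-14) + (-32) + (-58) + (-92) + (-134)] = -668.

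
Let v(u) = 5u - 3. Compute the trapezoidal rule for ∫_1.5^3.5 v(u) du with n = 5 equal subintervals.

Δu = (3.5 − 1.5)/5 = 0.4.
v(1.5) = 4.5, v(1.9) = 6.5, v(2.3) = 8.5, v(2.7) = 10.5, v(3.1) = 12.5, v(3.5) = 14.5.
T_5 = (Δu/2)·[v(u_0) + 2v(u_1) + ... + 2v(u_{4}) + v(u_5)].
Sum = 19.

19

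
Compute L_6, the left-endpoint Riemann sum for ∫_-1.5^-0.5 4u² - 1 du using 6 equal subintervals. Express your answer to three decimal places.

4.019

Δu = (-0.5 − (-1.5))/6 = 1/6.
Left endpoints: -1.5, -4/3, -7/6, -1, -5/6, -2/3.
f(-1.5) = 8, f(-4/3) = 55/9, f(-7/6) = 40/9, f(-1) = 3, f(-5/6) = 16/9, f(-2/3) = 7/9.
Sum = Δu · [f(-1.5) + f(-4/3) + f(-7/6) + ...].
Sum ≈ 4.019.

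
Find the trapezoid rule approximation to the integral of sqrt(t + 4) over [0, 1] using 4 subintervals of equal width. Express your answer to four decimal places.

2.1201

Δt = (1 − 0)/4 = 0.25.
f(0) ≈ 2.0000, f(0.25) ≈ 2.0616, f(0.5) ≈ 2.1213, f(0.75) ≈ 2.1794, f(1) ≈ 2.2361.
T_4 = (Δt/2)·[f(t_0) + 2f(t_1) + 2f(t_2) + 2f(t_3) + f(t_4)].
Sum ≈ 2.1201.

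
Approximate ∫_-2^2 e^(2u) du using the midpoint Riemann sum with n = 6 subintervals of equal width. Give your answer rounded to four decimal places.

Δu = (2 − (-2))/6 = 2/3.
Midpoints: -5/3, -1, -1/3, 1/3, 1, 5/3.
f(-5/3) ≈ 0.0357, f(-1) ≈ 0.1353, f(-1/3) ≈ 0.5134, f(1/3) ≈ 1.9477, f(1) ≈ 7.3891, f(5/3) ≈ 28.0316.
Sum = Δu · [f(-5/3) + f(-1) + f(-1/3) + ...].
Sum ≈ 25.3686.

25.3686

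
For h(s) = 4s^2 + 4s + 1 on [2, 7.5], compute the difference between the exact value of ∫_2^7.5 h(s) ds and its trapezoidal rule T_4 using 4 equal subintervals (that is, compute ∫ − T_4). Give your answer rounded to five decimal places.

-6.93229

Exact integral: ∫_2^7.5 h(s) ds ≈ 661.8333333.
T_4 = 668.765625.
Error ≈ 661.8333333 − 668.765625 ≈ -6.93229.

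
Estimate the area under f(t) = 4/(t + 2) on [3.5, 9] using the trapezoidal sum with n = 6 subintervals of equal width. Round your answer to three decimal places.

Δt = (9 − 3.5)/6 = 11/12.
f(3.5) = 8/11, f(53/12) = 48/77, f(16/3) = 6/11, f(6.25) = 16/33, f(43/6) = 24/55, f(97/12) = 48/121, f(9) = 4/11.
T_6 = (Δt/2)·[f(t_0) + 2f(t_1) + ... + 2f(t_{5}) + f(t_6)].
Sum ≈ 2.780.

2.780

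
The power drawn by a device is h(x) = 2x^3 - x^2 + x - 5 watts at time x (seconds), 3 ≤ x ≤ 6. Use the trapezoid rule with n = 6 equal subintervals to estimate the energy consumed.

Δx = (6 − 3)/6 = 0.5.
h(3) = 43, h(3.5) = 72, h(4) = 111, h(4.5) = 161.5, h(5) = 225, h(5.5) = 303, h(6) = 397.
T_6 = (Δx/2)·[h(x_0) + 2h(x_1) + ... + 2h(x_{5}) + h(x_6)].
Sum = 546.25.

546.25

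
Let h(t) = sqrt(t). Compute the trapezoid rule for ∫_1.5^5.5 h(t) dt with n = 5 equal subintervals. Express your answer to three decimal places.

Δt = (5.5 − 1.5)/5 = 0.8.
h(1.5) ≈ 1.225, h(2.3) ≈ 1.517, h(3.1) ≈ 1.761, h(3.9) ≈ 1.975, h(4.7) ≈ 2.168, h(5.5) ≈ 2.345.
T_5 = (Δt/2)·[h(t_0) + 2h(t_1) + ... + 2h(t_{4}) + h(t_5)].
Sum ≈ 7.364.

7.364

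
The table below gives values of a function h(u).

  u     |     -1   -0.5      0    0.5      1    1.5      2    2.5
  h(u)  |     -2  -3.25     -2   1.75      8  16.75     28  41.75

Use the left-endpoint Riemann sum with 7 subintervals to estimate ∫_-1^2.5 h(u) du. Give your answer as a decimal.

23.625

Δu = 0.5.
Sum = 0.5·[(-2) + (-3.25) + (-2) + 1.75 + 8 + 16.75 + 28] = 23.625.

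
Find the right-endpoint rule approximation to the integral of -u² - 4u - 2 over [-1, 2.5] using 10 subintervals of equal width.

-26.481875

Δu = (2.5 − (-1))/10 = 0.35.
Right endpoints: -0.65, -0.3, 0.05, 0.4, 0.75, 1.1, 1.45, 1.8, 2.15, 2.5.
f(-0.65) = 0.1775, f(-0.3) = -0.89, f(0.05) = -2.2025, f(0.4) = -3.76, f(0.75) = -5.5625, f(1.1) = -7.61, f(1.45) = -9.9025, f(1.8) = -12.44, f(2.15) = -15.2225, f(2.5) = -18.25.
Sum = Δu · [f(-0.65) + f(-0.3) + f(0.05) + ...].
Sum = -26.481875.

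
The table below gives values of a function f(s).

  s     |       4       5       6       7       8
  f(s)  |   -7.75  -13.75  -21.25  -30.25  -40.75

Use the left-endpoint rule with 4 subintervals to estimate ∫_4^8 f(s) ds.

Δs = 1.
Sum = 1·[(-7.75) + (-13.75) + (-21.25) + (-30.25)] = -73.

-73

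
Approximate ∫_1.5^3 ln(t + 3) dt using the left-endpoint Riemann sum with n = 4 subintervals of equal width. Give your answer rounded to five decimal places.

2.42762

Δt = (3 − 1.5)/4 = 0.375.
Left endpoints: 1.5, 1.875, 2.25, 2.625.
f(1.5) ≈ 1.50408, f(1.875) ≈ 1.58412, f(2.25) ≈ 1.65823, f(2.625) ≈ 1.72722.
Sum = Δt · [f(1.5) + f(1.875) + f(2.25) + f(2.625)].
Sum ≈ 2.42762.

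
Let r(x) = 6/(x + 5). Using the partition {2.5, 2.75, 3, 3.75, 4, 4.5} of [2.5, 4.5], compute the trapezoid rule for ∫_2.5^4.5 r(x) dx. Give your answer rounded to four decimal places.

Subinterval widths: 0.25, 0.25, 0.75, 0.25, 0.5.
r(2.5) = 0.8, r(2.75) = 24/31, r(3) = 0.75, r(3.75) = 24/35, r(4) = 2/3, r(4.5) = 12/19.
On each subinterval the trapezoid contributes (Δx_i/2)·[r(x_{i-1}) + r(x_i)].
Sum ≈ 1.4193.

1.4193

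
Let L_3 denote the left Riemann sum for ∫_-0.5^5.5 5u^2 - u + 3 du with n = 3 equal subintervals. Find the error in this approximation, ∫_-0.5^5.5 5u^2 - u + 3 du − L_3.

124

Exact integral: ∫_-0.5^5.5 f(u) du = 280.5.
L_3 = 156.5.
Error = 280.5 − 156.5 = 124.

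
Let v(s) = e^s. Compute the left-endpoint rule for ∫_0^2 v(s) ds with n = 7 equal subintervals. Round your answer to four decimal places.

Δs = (2 − 0)/7 = 2/7.
Left endpoints: 0, 2/7, 4/7, 6/7, 8/7, 10/7, 12/7.
v(0) ≈ 1.0000, v(2/7) ≈ 1.3307, v(4/7) ≈ 1.7708, v(6/7) ≈ 2.3564, v(8/7) ≈ 3.1357, v(10/7) ≈ 4.1727, v(12/7) ≈ 5.5527.
Sum = Δs · [v(0) + v(2/7) + v(4/7) + ...].
Sum ≈ 5.5197.

5.5197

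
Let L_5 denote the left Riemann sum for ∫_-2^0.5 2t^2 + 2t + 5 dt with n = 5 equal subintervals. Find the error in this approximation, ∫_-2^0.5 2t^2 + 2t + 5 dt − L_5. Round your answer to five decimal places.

-0.83333

Exact integral: ∫_-2^0.5 f(t) dt ≈ 14.1666667.
L_5 = 15.
Error ≈ 14.1666667 − 15 ≈ -0.83333.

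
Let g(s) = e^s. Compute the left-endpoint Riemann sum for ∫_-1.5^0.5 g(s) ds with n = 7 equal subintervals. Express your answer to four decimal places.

1.2316

Δs = (0.5 − (-1.5))/7 = 2/7.
Left endpoints: -1.5, -17/14, -13/14, -9/14, -5/14, -1/14, 3/14.
g(-1.5) ≈ 0.2231, g(-17/14) ≈ 0.2969, g(-13/14) ≈ 0.3951, g(-9/14) ≈ 0.5258, g(-5/14) ≈ 0.6997, g(-1/14) ≈ 0.9311, g(3/14) ≈ 1.2390.
Sum = Δs · [g(-1.5) + g(-17/14) + g(-13/14) + ...].
Sum ≈ 1.2316.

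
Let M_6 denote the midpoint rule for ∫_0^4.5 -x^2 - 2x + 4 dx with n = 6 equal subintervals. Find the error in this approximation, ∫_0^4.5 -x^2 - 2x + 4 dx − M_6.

Exact integral: ∫_0^4.5 f(x) dx = -32.625.
M_6 = -32.4140625.
Error = -32.625 − (-32.4140625) = -0.2109375.

-0.2109375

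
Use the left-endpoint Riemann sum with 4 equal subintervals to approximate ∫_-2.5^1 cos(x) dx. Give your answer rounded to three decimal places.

Δx = (1 − (-2.5))/4 = 0.875.
Left endpoints: -2.5, -1.625, -0.75, 0.125.
f(-2.5) ≈ -0.801, f(-1.625) ≈ -0.054, f(-0.75) ≈ 0.732, f(0.125) ≈ 0.992.
Sum = Δx · [f(-2.5) + f(-1.625) + f(-0.75) + f(0.125)].
Sum ≈ 0.760.

0.760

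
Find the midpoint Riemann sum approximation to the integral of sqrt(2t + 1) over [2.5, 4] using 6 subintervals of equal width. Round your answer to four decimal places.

Δt = (4 − 2.5)/6 = 0.25.
Midpoints: 2.625, 2.875, 3.125, 3.375, 3.625, 3.875.
f(2.625) ≈ 2.5000, f(2.875) ≈ 2.5981, f(3.125) ≈ 2.6926, f(3.375) ≈ 2.7839, f(3.625) ≈ 2.8723, f(3.875) ≈ 2.9580.
Sum = Δt · [f(2.625) + f(2.875) + f(3.125) + ...].
Sum ≈ 4.1012.

4.1012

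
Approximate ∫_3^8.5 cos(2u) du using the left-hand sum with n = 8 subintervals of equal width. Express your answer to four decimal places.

Δu = (8.5 − 3)/8 = 0.6875.
Left endpoints: 3, 3.6875, 4.375, 5.0625, 5.75, 6.4375, 7.125, 7.8125.
f(3) ≈ 0.9602, f(3.6875) ≈ 0.4609, f(4.375) ≈ -0.7808, f(5.0625) ≈ -0.7647, f(5.75) ≈ 0.4833, f(6.4375) ≈ 0.9528, f(7.125) ≈ -0.1126, f(7.8125) ≈ -0.9966.
Sum = Δu · [f(3) + f(3.6875) + f(4.375) + ...].
Sum ≈ 0.1392.

0.1392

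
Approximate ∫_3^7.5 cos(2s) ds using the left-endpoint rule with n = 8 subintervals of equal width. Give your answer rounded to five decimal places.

Δs = (7.5 − 3)/8 = 0.5625.
Left endpoints: 3, 3.5625, 4.125, 4.6875, 5.25, 5.8125, 6.375, 6.9375.
f(3) ≈ 0.96017, f(3.5625) ≈ 0.66611, f(4.125) ≈ -0.38575, f(4.6875) ≈ -0.99876, f(5.25) ≈ -0.47554, f(5.8125) ≈ 0.58868, f(6.375) ≈ 0.98319, f(6.9375) ≈ 0.25917.
Sum = Δs · [f(3) + f(3.5625) + f(4.125) + ...].
Sum ≈ 0.89847.

0.89847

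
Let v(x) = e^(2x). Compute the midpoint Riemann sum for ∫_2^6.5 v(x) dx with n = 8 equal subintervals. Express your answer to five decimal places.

209932.28286

Δx = (6.5 − 2)/8 = 0.5625.
Midpoints: 2.28125, 2.84375, 3.40625, 3.96875, 4.53125, 5.09375, 5.65625, 6.21875.
v(2.28125) ≈ 95.82274, v(2.84375) ≈ 295.15481, v(3.40625) ≈ 909.14082, v(3.96875) ≈ 2800.35087, v(4.53125) ≈ 8625.68794, v(5.09375) ≈ 26568.98933, v(5.65625) ≈ 81838.24859, v(6.21875) ≈ 252079.55220.
Sum = Δx · [v(2.28125) + v(2.84375) + v(3.40625) + ...].
Sum ≈ 209932.28286.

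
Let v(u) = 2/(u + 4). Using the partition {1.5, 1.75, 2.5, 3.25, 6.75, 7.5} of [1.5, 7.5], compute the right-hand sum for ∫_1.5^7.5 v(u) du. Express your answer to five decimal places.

1.30622

Subinterval widths: 0.25, 0.75, 0.75, 3.5, 0.75.
Right endpoints: 1.75, 2.5, 3.25, 6.75, 7.5.
v(1.75) = 8/23, v(2.5) = 4/13, v(3.25) = 8/29, v(6.75) = 8/43, v(7.5) = 4/23.
Sum = Σ Δu_i · v(u_i).
Sum ≈ 1.30622.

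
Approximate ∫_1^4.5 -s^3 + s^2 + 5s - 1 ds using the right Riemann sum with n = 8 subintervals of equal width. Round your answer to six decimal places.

Δs = (4.5 − 1)/8 = 0.4375.
Right endpoints: 1.4375, 1.875, 2.3125, 2.75, 3.1875, 3.625, 4.0625, 4.5.
f(1.4375) = 21641/4096, f(1.875) = 2713/512, f(2.3125) = 14515/4096, f(2.75) = -0.484375, f(3.1875) = -29851/4096, f(3.625) = -8893/512, f(4.0625) = -127921/4096, f(4.5) = -49.375.
Sum = Δs · [f(1.4375) + f(1.875) + f(2.3125) + ...].
Sum ≈ -40.084229.

-40.084229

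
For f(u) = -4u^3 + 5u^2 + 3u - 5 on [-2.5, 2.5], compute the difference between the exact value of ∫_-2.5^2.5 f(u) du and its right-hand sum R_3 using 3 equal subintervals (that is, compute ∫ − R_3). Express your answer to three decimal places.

Exact integral: ∫_-2.5^2.5 f(u) du ≈ 27.08333.
R_3 ≈ -53.00926.
Error ≈ 27.08333 − (-53.00926) ≈ 80.093.

80.093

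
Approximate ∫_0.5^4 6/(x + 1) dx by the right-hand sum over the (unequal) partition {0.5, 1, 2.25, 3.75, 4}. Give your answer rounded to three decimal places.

Subinterval widths: 0.5, 1.25, 1.5, 0.25.
Right endpoints: 1, 2.25, 3.75, 4.
f(1) = 3, f(2.25) = 24/13, f(3.75) = 24/19, f(4) = 1.2.
Sum = Σ Δx_i · f(x_i).
Sum ≈ 6.002.

6.002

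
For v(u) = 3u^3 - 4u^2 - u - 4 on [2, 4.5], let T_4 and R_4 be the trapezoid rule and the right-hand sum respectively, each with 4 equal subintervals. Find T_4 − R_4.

-56.8359375

T_4 ≈ 170.69824.
R_4 ≈ 227.53418.
T_4 − R_4 = -56.8359375.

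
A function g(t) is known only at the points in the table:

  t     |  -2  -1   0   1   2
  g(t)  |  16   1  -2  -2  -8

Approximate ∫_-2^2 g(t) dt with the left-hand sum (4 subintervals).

13

Δt = 1.
Sum = 1·[16 + 1 + (-2) + (-2)] = 13.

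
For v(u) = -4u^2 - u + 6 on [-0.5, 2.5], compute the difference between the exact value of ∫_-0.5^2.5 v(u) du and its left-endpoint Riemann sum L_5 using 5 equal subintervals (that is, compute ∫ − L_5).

Exact integral: ∫_-0.5^2.5 v(u) du = -6.
L_5 = 1.38.
Error = -6 − 1.38 = -7.38.

-7.38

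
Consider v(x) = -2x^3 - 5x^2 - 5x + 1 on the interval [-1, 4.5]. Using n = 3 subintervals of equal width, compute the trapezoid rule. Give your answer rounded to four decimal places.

-448.4537

Δx = (4.5 − (-1))/3 = 11/6.
v(-1) = 3, v(5/6) = -421/54, v(8/3) = -2317/27, v(4.5) = -305.
T_3 = (Δx/2)·[v(x_0) + 2v(x_1) + 2v(x_2) + v(x_3)].
Sum ≈ -448.4537.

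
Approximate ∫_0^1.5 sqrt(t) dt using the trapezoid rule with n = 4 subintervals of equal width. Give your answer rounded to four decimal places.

1.1818

Δt = (1.5 − 0)/4 = 0.375.
f(0) ≈ 0.0000, f(0.375) ≈ 0.6124, f(0.75) ≈ 0.8660, f(1.125) ≈ 1.0607, f(1.5) ≈ 1.2247.
T_4 = (Δt/2)·[f(t_0) + 2f(t_1) + 2f(t_2) + 2f(t_3) + f(t_4)].
Sum ≈ 1.1818.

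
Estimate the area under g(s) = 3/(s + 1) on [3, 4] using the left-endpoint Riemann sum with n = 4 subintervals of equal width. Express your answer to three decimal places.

0.689

Δs = (4 − 3)/4 = 0.25.
Left endpoints: 3, 3.25, 3.5, 3.75.
g(3) = 0.75, g(3.25) = 12/17, g(3.5) = 2/3, g(3.75) = 12/19.
Sum = Δs · [g(3) + g(3.25) + g(3.5) + g(3.75)].
Sum ≈ 0.689.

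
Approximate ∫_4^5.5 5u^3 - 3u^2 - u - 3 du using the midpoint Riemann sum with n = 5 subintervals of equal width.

709.0603125

Δu = (5.5 − 4)/5 = 0.3.
Midpoints: 4.15, 4.45, 4.75, 5.05, 5.35.
f(4.15) = 298.549375, f(4.45) = 373.748125, f(4.75) = 460.421875, f(5.05) = 559.380625, f(5.35) = 671.434375.
Sum = Δu · [f(4.15) + f(4.45) + f(4.75) + f(5.05) + f(5.35)].
Sum = 709.0603125.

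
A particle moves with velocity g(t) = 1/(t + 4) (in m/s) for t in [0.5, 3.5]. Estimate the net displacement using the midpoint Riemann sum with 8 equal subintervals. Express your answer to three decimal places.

0.511

Δt = (3.5 − 0.5)/8 = 0.375.
Midpoints: 0.6875, 1.0625, 1.4375, 1.8125, 2.1875, 2.5625, 2.9375, 3.3125.
g(0.6875) = 16/75, g(1.0625) = 16/81, g(1.4375) = 16/87, g(1.8125) = 16/93, g(2.1875) = 16/99, g(2.5625) = 16/105, g(2.9375) = 16/111, g(3.3125) = 16/117.
Sum = Δt · [g(0.6875) + g(1.0625) + g(1.4375) + ...].
Sum ≈ 0.511.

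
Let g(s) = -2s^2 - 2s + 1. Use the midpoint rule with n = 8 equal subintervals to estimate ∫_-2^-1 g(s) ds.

Δs = (-1 − (-2))/8 = 0.125.
Midpoints: -1.9375, -1.8125, -1.6875, -1.5625, -1.4375, -1.3125, -1.1875, -1.0625.
g(-1.9375) = -2.6328125, g(-1.8125) = -1.9453125, g(-1.6875) = -1.3203125, g(-1.5625) = -0.7578125, g(-1.4375) = -0.2578125, g(-1.3125) = 0.1796875, g(-1.1875) = 0.5546875, g(-1.0625) = 0.8671875.
Sum = Δs · [g(-1.9375) + g(-1.8125) + g(-1.6875) + ...].
Sum = -0.6640625.

-0.6640625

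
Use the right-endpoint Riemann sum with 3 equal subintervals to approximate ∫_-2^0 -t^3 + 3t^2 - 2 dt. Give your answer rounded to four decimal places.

Δt = (0 − (-2))/3 = 2/3.
Right endpoints: -4/3, -2/3, 0.
f(-4/3) = 154/27, f(-2/3) = -10/27, f(0) = -2.
Sum = Δt · [f(-4/3) + f(-2/3) + f(0)].
Sum ≈ 2.2222.

2.2222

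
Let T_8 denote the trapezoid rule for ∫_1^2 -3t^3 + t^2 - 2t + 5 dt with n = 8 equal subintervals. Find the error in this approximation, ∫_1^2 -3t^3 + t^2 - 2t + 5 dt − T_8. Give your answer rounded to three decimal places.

0.033

Exact integral: ∫_1^2 f(t) dt ≈ -6.91667.
T_8 = -6.94921875.
Error ≈ -6.91667 − (-6.94921875) ≈ 0.033.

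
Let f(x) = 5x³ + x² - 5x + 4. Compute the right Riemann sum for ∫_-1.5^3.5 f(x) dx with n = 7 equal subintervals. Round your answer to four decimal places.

Δx = (3.5 − (-1.5))/7 = 5/7.
Right endpoints: -11/14, -1/14, 9/14, 19/14, 29/14, 39/14, 3.5.
f(-11/14) = 16795/2744, f(-1/14) = 11965/2744, f(9/14) = 6935/2744, f(19/14) = 31705/2744, f(29/14) = 116275/2744, f(39/14) = 290645/2744, f(3.5) = 213.125.
Sum = Δx · [f(-11/14) + f(-1/14) + f(9/14) + ...].
Sum ≈ 275.7015.

275.7015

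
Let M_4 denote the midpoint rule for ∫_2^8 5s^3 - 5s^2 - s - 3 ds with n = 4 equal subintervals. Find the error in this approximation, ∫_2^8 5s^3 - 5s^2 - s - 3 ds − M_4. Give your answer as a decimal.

78.75

Exact integral: ∫_2^8 f(s) ds = 4212.
M_4 = 4133.25.
Error = 4212 − 4133.25 = 78.75.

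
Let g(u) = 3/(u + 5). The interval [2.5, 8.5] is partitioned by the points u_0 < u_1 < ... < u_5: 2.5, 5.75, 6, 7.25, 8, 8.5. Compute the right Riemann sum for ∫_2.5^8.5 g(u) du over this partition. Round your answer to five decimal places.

1.56547

Subinterval widths: 3.25, 0.25, 1.25, 0.75, 0.5.
Right endpoints: 5.75, 6, 7.25, 8, 8.5.
g(5.75) = 12/43, g(6) = 3/11, g(7.25) = 12/49, g(8) = 3/13, g(8.5) = 2/9.
Sum = Σ Δu_i · g(u_i).
Sum ≈ 1.56547.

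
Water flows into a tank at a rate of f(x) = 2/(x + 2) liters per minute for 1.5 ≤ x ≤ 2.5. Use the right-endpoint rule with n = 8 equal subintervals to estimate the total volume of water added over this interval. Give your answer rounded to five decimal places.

Δx = (2.5 − 1.5)/8 = 0.125.
Right endpoints: 1.625, 1.75, 1.875, 2, 2.125, 2.25, 2.375, 2.5.
f(1.625) = 16/29, f(1.75) = 8/15, f(1.875) = 16/31, f(2) = 0.5, f(2.125) = 16/33, f(2.25) = 8/17, f(2.375) = 16/35, f(2.5) = 4/9.
Sum = Δx · [f(1.625) + f(1.75) + f(1.875) + ...].
Sum ≈ 0.49478.

0.49478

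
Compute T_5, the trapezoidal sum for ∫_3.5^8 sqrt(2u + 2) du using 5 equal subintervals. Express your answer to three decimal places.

Δu = (8 − 3.5)/5 = 0.9.
f(3.5) ≈ 3.000, f(4.4) ≈ 3.286, f(5.3) ≈ 3.550, f(6.2) ≈ 3.795, f(7.1) ≈ 4.025, f(8) ≈ 4.243.
T_5 = (Δu/2)·[f(u_0) + 2f(u_1) + ... + 2f(u_{4}) + f(u_5)].
Sum ≈ 16.449.

16.449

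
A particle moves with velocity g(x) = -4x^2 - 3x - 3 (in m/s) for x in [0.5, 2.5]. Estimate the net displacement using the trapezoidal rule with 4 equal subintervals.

Δx = (2.5 − 0.5)/4 = 0.5.
g(0.5) = -5.5, g(1) = -10, g(1.5) = -16.5, g(2) = -25, g(2.5) = -35.5.
T_4 = (Δx/2)·[g(x_0) + 2g(x_1) + 2g(x_2) + 2g(x_3) + g(x_4)].
Sum = -36.

-36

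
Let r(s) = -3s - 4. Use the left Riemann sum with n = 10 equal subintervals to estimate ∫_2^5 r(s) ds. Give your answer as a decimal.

-42.15

Δs = (5 − 2)/10 = 0.3.
Left endpoints: 2, 2.3, 2.6, 2.9, 3.2, 3.5, 3.8, 4.1, 4.4, 4.7.
r(2) = -10, r(2.3) = -10.9, r(2.6) = -11.8, r(2.9) = -12.7, r(3.2) = -13.6, r(3.5) = -14.5, r(3.8) = -15.4, r(4.1) = -16.3, r(4.4) = -17.2, r(4.7) = -18.1.
Sum = Δs · [r(2) + r(2.3) + r(2.6) + ...].
Sum = -42.15.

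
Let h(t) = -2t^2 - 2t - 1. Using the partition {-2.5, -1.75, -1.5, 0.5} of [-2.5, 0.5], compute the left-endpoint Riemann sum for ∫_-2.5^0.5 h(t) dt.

-12.28125

Subinterval widths: 0.75, 0.25, 2.
Left endpoints: -2.5, -1.75, -1.5.
h(-2.5) = -8.5, h(-1.75) = -3.625, h(-1.5) = -2.5.
Sum = Σ Δt_i · h(t_i).
Sum = -12.28125.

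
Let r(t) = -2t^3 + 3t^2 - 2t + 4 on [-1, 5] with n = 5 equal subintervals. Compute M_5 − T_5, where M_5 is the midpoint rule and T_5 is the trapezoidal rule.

M_5 = -179.52.
T_5 = -198.96.
M_5 − T_5 = 19.44.

19.44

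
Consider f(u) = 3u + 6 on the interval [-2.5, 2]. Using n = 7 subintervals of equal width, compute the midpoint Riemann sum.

23.625

Δu = (2 − (-2.5))/7 = 9/14.
Midpoints: -61/28, -43/28, -25/28, -0.25, 11/28, 29/28, 47/28.
f(-61/28) = -15/28, f(-43/28) = 39/28, f(-25/28) = 93/28, f(-0.25) = 5.25, f(11/28) = 201/28, f(29/28) = 255/28, f(47/28) = 309/28.
Sum = Δu · [f(-61/28) + f(-43/28) + f(-25/28) + ...].
Sum = 23.625.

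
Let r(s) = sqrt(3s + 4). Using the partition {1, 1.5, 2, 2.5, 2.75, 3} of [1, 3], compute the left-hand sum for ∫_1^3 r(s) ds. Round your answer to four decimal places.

Subinterval widths: 0.5, 0.5, 0.5, 0.25, 0.25.
Left endpoints: 1, 1.5, 2, 2.5, 2.75.
r(1) ≈ 2.6458, r(1.5) ≈ 2.9155, r(2) ≈ 3.1623, r(2.5) ≈ 3.3912, r(2.75) ≈ 3.5000.
Sum = Σ Δs_i · r(s_i).
Sum ≈ 6.0845.

6.0845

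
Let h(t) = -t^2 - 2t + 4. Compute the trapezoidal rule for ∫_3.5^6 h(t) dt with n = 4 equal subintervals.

-71.62109375

Δt = (6 − 3.5)/4 = 0.625.
h(3.5) = -15.25, h(4.125) = -21.265625, h(4.75) = -28.0625, h(5.375) = -35.640625, h(6) = -44.
T_4 = (Δt/2)·[h(t_0) + 2h(t_1) + 2h(t_2) + 2h(t_3) + h(t_4)].
Sum = -71.62109375.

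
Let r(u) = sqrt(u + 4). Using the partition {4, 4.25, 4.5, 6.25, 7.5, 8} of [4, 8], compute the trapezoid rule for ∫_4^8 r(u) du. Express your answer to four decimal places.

Subinterval widths: 0.25, 0.25, 1.75, 1.25, 0.5.
r(4) ≈ 2.8284, r(4.25) ≈ 2.8723, r(4.5) ≈ 2.9155, r(6.25) ≈ 3.2016, r(7.5) ≈ 3.3912, r(8) ≈ 3.4641.
On each subinterval the trapezoid contributes (Δu_i/2)·[r(u_{i-1}) + r(u_i)].
Sum ≈ 12.6227.

12.6227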